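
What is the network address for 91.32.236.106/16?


IP:   01011011.00100000.11101100.01101010
Mask: 11111111.11111111.00000000.00000000
AND operation:
Net:  01011011.00100000.00000000.00000000
Network: 91.32.0.0/16


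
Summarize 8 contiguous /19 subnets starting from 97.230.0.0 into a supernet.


Original prefix: /19
Number of subnets: 8 = 2^3
New prefix = 19 - 3 = 16
Supernet: 97.230.0.0/16


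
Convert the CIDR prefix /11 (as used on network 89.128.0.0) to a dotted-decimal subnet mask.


/11 means 11 network bits, 21 host bits
Binary: 11111111111000000000000000000000
Mask: 255.224.0.0


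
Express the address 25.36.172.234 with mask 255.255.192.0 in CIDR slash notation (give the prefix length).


Binary: 11111111.11111111.11000000.00000000
Count leading 1s
Prefix: /18


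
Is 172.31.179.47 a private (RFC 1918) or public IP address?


RFC 1918 private ranges:
  10.0.0.0/8 (10.0.0.0 - 10.255.255.255)
  172.16.0.0/12 (172.16.0.0 - 172.31.255.255)
  192.168.0.0/16 (192.168.0.0 - 192.168.255.255)
Private (in 172.16.0.0/12)


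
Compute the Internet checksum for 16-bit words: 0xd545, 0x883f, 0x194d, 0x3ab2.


Sum all words (with carry folding):
+ 0xd545 = 0xd545
+ 0x883f = 0x5d85
+ 0x194d = 0x76d2
+ 0x3ab2 = 0xb184
One's complement: ~0xb184
Checksum = 0x4e7b


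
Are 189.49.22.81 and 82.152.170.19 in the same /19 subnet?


Mask: 255.255.224.0
189.49.22.81 AND mask = 189.49.0.0
82.152.170.19 AND mask = 82.152.160.0
No, different subnets (189.49.0.0 vs 82.152.160.0)


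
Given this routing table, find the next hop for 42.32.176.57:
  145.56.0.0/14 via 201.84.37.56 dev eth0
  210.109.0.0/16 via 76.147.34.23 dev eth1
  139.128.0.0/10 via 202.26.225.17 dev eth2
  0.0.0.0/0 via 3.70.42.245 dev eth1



Longest prefix match for 42.32.176.57:
  /14 145.56.0.0: no
  /16 210.109.0.0: no
  /10 139.128.0.0: no
  /0 0.0.0.0: MATCH
Selected: next-hop 3.70.42.245 via eth1 (matched /0)


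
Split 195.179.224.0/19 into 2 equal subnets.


New prefix = 19 + 1 = 20
Each subnet has 4096 addresses
  195.179.224.0/20
  195.179.240.0/20
Subnets: 195.179.224.0/20, 195.179.240.0/20


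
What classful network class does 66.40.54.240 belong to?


First octet: 66
Binary: 01000010
0xxxxxxx -> Class A (1-126)
Class A, default mask 255.0.0.0 (/8)


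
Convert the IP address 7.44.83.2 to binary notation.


7 = 00000111
44 = 00101100
83 = 01010011
2 = 00000010
Binary: 00000111.00101100.01010011.00000010


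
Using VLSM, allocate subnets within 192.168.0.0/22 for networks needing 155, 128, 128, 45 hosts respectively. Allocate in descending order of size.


155 hosts -> /24 (254 usable): 192.168.0.0/24
128 hosts -> /24 (254 usable): 192.168.1.0/24
128 hosts -> /24 (254 usable): 192.168.2.0/24
45 hosts -> /26 (62 usable): 192.168.3.0/26
Allocation: 192.168.0.0/24 (155 hosts, 254 usable); 192.168.1.0/24 (128 hosts, 254 usable); 192.168.2.0/24 (128 hosts, 254 usable); 192.168.3.0/26 (45 hosts, 62 usable)


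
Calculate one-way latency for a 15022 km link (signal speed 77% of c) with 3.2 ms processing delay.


Speed = 0.77 * 3e5 km/s = 231000 km/s
Propagation delay = 15022 / 231000 = 0.065 s = 65.0303 ms
Processing delay = 3.2 ms
Total one-way latency = 68.2303 ms


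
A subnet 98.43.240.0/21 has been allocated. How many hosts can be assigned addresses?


Host bits = 32 - 21 = 11
Total addresses = 2^11 = 2048
Usable = total - 2 (network and broadcast)
Usable hosts: 2046


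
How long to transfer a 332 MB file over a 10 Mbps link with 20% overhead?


Effective throughput = 10 * (1 - 20/100) = 8 Mbps
File size in Mb = 332 * 8 = 2656 Mb
Time = 2656 / 8
Time = 332 seconds


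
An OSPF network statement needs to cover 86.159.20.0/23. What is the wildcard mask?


Subnet mask: 255.255.254.0
Wildcard = 255.255.255.255 - subnet mask
255 - 255 = 0
255 - 255 = 0
255 - 254 = 1
255 - 0 = 255
Wildcard: 0.0.1.255


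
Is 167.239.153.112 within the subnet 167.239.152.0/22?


Subnet network: 167.239.152.0
Test IP AND mask: 167.239.152.0
Yes, 167.239.153.112 is in 167.239.152.0/22


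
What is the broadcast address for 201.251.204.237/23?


Network: 201.251.204.0/23
Host bits = 9
Set all host bits to 1:
Broadcast: 201.251.205.255


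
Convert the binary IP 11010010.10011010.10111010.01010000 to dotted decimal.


11010010 = 210
10011010 = 154
10111010 = 186
01010000 = 80
IP: 210.154.186.80


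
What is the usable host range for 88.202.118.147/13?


Network: 88.200.0.0
Broadcast: 88.207.255.255
First usable = network + 1
Last usable = broadcast - 1
Range: 88.200.0.1 to 88.207.255.254


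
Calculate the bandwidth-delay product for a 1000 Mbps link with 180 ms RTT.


BDP = bandwidth * RTT
= 1000 Mbps * 180 ms
= 1000 * 1e6 * 180 / 1000 bits
= 180000000 bits
= 22500000 bytes
= 21972.6562 KB
BDP = 180000000 bits (22500000 bytes)


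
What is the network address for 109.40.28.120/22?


IP:   01101101.00101000.00011100.01111000
Mask: 11111111.11111111.11111100.00000000
AND operation:
Net:  01101101.00101000.00011100.00000000
Network: 109.40.28.0/22


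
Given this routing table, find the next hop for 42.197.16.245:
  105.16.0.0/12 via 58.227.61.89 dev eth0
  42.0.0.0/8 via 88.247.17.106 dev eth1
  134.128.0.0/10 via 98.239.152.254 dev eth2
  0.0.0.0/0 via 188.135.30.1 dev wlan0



Longest prefix match for 42.197.16.245:
  /12 105.16.0.0: no
  /8 42.0.0.0: MATCH
  /10 134.128.0.0: no
  /0 0.0.0.0: MATCH
Selected: next-hop 88.247.17.106 via eth1 (matched /8)


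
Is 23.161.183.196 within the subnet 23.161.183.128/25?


Subnet network: 23.161.183.128
Test IP AND mask: 23.161.183.128
Yes, 23.161.183.196 is in 23.161.183.128/25


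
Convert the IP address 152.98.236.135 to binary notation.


152 = 10011000
98 = 01100010
236 = 11101100
135 = 10000111
Binary: 10011000.01100010.11101100.10000111


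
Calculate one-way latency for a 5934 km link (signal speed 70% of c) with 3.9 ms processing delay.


Speed = 0.7 * 3e5 km/s = 210000 km/s
Propagation delay = 5934 / 210000 = 0.0283 s = 28.2571 ms
Processing delay = 3.9 ms
Total one-way latency = 32.1571 ms


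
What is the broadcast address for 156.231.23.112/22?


Network: 156.231.20.0/22
Host bits = 10
Set all host bits to 1:
Broadcast: 156.231.23.255


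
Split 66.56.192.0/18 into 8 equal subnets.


New prefix = 18 + 3 = 21
Each subnet has 2048 addresses
  66.56.192.0/21
  66.56.200.0/21
  66.56.208.0/21
  66.56.216.0/21
  66.56.224.0/21
  66.56.232.0/21
  66.56.240.0/21
  66.56.248.0/21
Subnets: 66.56.192.0/21, 66.56.200.0/21, 66.56.208.0/21, 66.56.216.0/21, 66.56.224.0/21, 66.56.232.0/21, 66.56.240.0/21, 66.56.248.0/21


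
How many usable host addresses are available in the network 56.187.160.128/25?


Host bits = 32 - 25 = 7
Total addresses = 2^7 = 128
Usable = total - 2 (network and broadcast)
Usable hosts: 126


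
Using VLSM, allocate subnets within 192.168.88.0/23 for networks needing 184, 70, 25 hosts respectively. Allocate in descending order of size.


184 hosts -> /24 (254 usable): 192.168.88.0/24
70 hosts -> /25 (126 usable): 192.168.89.0/25
25 hosts -> /27 (30 usable): 192.168.89.128/27
Allocation: 192.168.88.0/24 (184 hosts, 254 usable); 192.168.89.0/25 (70 hosts, 126 usable); 192.168.89.128/27 (25 hosts, 30 usable)


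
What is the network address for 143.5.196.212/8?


IP:   10001111.00000101.11000100.11010100
Mask: 11111111.00000000.00000000.00000000
AND operation:
Net:  10001111.00000000.00000000.00000000
Network: 143.0.0.0/8


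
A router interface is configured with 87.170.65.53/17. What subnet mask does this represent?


/17 means 17 network bits, 15 host bits
Binary: 11111111111111111000000000000000
Mask: 255.255.128.0


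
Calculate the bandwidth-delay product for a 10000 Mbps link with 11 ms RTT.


BDP = bandwidth * RTT
= 10000 Mbps * 11 ms
= 10000 * 1e6 * 11 / 1000 bits
= 110000000 bits
= 13750000 bytes
= 13427.7344 KB
BDP = 110000000 bits (13750000 bytes)


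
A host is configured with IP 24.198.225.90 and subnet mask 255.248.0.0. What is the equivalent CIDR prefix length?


Binary: 11111111.11111000.00000000.00000000
Count leading 1s
Prefix: /13


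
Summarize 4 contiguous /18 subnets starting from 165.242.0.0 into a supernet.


Original prefix: /18
Number of subnets: 4 = 2^2
New prefix = 18 - 2 = 16
Supernet: 165.242.0.0/16


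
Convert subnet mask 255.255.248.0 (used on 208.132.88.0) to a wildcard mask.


Subnet mask: 255.255.248.0
Wildcard = 255.255.255.255 - subnet mask
255 - 255 = 0
255 - 255 = 0
255 - 248 = 7
255 - 0 = 255
Wildcard: 0.0.7.255


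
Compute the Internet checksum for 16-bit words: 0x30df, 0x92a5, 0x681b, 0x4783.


Sum all words (with carry folding):
+ 0x30df = 0x30df
+ 0x92a5 = 0xc384
+ 0x681b = 0x2ba0
+ 0x4783 = 0x7323
One's complement: ~0x7323
Checksum = 0x8cdc


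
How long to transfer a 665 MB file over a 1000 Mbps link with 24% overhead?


Effective throughput = 1000 * (1 - 24/100) = 760 Mbps
File size in Mb = 665 * 8 = 5320 Mb
Time = 5320 / 760
Time = 7 seconds


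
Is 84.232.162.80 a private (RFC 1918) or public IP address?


RFC 1918 private ranges:
  10.0.0.0/8 (10.0.0.0 - 10.255.255.255)
  172.16.0.0/12 (172.16.0.0 - 172.31.255.255)
  192.168.0.0/16 (192.168.0.0 - 192.168.255.255)
Public (not in any RFC 1918 range)


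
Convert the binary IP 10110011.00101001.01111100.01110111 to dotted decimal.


10110011 = 179
00101001 = 41
01111100 = 124
01110111 = 119
IP: 179.41.124.119


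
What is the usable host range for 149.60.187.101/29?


Network: 149.60.187.96
Broadcast: 149.60.187.103
First usable = network + 1
Last usable = broadcast - 1
Range: 149.60.187.97 to 149.60.187.102


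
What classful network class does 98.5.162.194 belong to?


First octet: 98
Binary: 01100010
0xxxxxxx -> Class A (1-126)
Class A, default mask 255.0.0.0 (/8)


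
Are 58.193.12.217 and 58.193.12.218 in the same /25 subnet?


Mask: 255.255.255.128
58.193.12.217 AND mask = 58.193.12.128
58.193.12.218 AND mask = 58.193.12.128
Yes, same subnet (58.193.12.128)


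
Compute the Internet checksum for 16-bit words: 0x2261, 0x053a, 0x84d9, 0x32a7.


Sum all words (with carry folding):
+ 0x2261 = 0x2261
+ 0x053a = 0x279b
+ 0x84d9 = 0xac74
+ 0x32a7 = 0xdf1b
One's complement: ~0xdf1b
Checksum = 0x20e4


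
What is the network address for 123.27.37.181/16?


IP:   01111011.00011011.00100101.10110101
Mask: 11111111.11111111.00000000.00000000
AND operation:
Net:  01111011.00011011.00000000.00000000
Network: 123.27.0.0/16


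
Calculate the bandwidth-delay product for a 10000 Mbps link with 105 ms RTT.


BDP = bandwidth * RTT
= 10000 Mbps * 105 ms
= 10000 * 1e6 * 105 / 1000 bits
= 1050000000 bits
= 131250000 bytes
= 128173.8281 KB
BDP = 1050000000 bits (131250000 bytes)


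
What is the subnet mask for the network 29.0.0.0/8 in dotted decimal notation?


/8 means 8 network bits, 24 host bits
Binary: 11111111000000000000000000000000
Mask: 255.0.0.0


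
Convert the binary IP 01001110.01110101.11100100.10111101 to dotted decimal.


01001110 = 78
01110101 = 117
11100100 = 228
10111101 = 189
IP: 78.117.228.189


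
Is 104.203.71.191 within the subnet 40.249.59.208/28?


Subnet network: 40.249.59.208
Test IP AND mask: 104.203.71.176
No, 104.203.71.191 is not in 40.249.59.208/28


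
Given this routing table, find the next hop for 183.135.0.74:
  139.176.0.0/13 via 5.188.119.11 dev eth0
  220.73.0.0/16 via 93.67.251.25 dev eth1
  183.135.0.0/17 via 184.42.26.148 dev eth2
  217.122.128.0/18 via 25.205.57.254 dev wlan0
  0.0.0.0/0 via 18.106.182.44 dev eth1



Longest prefix match for 183.135.0.74:
  /13 139.176.0.0: no
  /16 220.73.0.0: no
  /17 183.135.0.0: MATCH
  /18 217.122.128.0: no
  /0 0.0.0.0: MATCH
Selected: next-hop 184.42.26.148 via eth2 (matched /17)


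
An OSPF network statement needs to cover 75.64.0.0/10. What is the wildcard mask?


Subnet mask: 255.192.0.0
Wildcard = 255.255.255.255 - subnet mask
255 - 255 = 0
255 - 192 = 63
255 - 0 = 255
255 - 0 = 255
Wildcard: 0.63.255.255


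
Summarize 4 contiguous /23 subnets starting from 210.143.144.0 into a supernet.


Original prefix: /23
Number of subnets: 4 = 2^2
New prefix = 23 - 2 = 21
Supernet: 210.143.144.0/21


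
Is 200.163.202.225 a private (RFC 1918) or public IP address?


RFC 1918 private ranges:
  10.0.0.0/8 (10.0.0.0 - 10.255.255.255)
  172.16.0.0/12 (172.16.0.0 - 172.31.255.255)
  192.168.0.0/16 (192.168.0.0 - 192.168.255.255)
Public (not in any RFC 1918 range)


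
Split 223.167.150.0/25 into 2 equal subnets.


New prefix = 25 + 1 = 26
Each subnet has 64 addresses
  223.167.150.0/26
  223.167.150.64/26
Subnets: 223.167.150.0/26, 223.167.150.64/26


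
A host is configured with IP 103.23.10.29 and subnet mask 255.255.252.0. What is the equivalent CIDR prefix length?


Binary: 11111111.11111111.11111100.00000000
Count leading 1s
Prefix: /22


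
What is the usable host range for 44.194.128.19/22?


Network: 44.194.128.0
Broadcast: 44.194.131.255
First usable = network + 1
Last usable = broadcast - 1
Range: 44.194.128.1 to 44.194.131.254


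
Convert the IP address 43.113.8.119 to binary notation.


43 = 00101011
113 = 01110001
8 = 00001000
119 = 01110111
Binary: 00101011.01110001.00001000.01110111


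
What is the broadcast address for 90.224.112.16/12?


Network: 90.224.0.0/12
Host bits = 20
Set all host bits to 1:
Broadcast: 90.239.255.255


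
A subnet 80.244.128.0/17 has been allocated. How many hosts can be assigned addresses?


Host bits = 32 - 17 = 15
Total addresses = 2^15 = 32768
Usable = total - 2 (network and broadcast)
Usable hosts: 32766


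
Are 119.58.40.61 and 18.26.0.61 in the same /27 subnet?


Mask: 255.255.255.224
119.58.40.61 AND mask = 119.58.40.32
18.26.0.61 AND mask = 18.26.0.32
No, different subnets (119.58.40.32 vs 18.26.0.32)


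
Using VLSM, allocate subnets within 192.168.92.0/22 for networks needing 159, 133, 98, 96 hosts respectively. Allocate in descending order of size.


159 hosts -> /24 (254 usable): 192.168.92.0/24
133 hosts -> /24 (254 usable): 192.168.93.0/24
98 hosts -> /25 (126 usable): 192.168.94.0/25
96 hosts -> /25 (126 usable): 192.168.94.128/25
Allocation: 192.168.92.0/24 (159 hosts, 254 usable); 192.168.93.0/24 (133 hosts, 254 usable); 192.168.94.0/25 (98 hosts, 126 usable); 192.168.94.128/25 (96 hosts, 126 usable)


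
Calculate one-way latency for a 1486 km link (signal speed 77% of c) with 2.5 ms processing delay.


Speed = 0.77 * 3e5 km/s = 231000 km/s
Propagation delay = 1486 / 231000 = 0.0064 s = 6.4329 ms
Processing delay = 2.5 ms
Total one-way latency = 8.9329 ms


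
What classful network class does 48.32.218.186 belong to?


First octet: 48
Binary: 00110000
0xxxxxxx -> Class A (1-126)
Class A, default mask 255.0.0.0 (/8)


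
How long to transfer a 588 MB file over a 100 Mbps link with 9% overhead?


Effective throughput = 100 * (1 - 9/100) = 91 Mbps
File size in Mb = 588 * 8 = 4704 Mb
Time = 4704 / 91
Time = 51.6923 seconds


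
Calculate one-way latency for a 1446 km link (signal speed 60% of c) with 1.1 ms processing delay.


Speed = 0.6 * 3e5 km/s = 180000 km/s
Propagation delay = 1446 / 180000 = 0.008 s = 8.0333 ms
Processing delay = 1.1 ms
Total one-way latency = 9.1333 ms


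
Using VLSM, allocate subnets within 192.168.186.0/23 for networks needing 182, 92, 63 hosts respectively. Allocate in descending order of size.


182 hosts -> /24 (254 usable): 192.168.186.0/24
92 hosts -> /25 (126 usable): 192.168.187.0/25
63 hosts -> /25 (126 usable): 192.168.187.128/25
Allocation: 192.168.186.0/24 (182 hosts, 254 usable); 192.168.187.0/25 (92 hosts, 126 usable); 192.168.187.128/25 (63 hosts, 126 usable)


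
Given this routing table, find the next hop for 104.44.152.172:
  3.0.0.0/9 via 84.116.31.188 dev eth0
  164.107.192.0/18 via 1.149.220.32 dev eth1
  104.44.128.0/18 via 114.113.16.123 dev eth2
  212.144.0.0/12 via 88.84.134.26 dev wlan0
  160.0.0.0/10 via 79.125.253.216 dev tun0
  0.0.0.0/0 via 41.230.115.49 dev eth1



Longest prefix match for 104.44.152.172:
  /9 3.0.0.0: no
  /18 164.107.192.0: no
  /18 104.44.128.0: MATCH
  /12 212.144.0.0: no
  /10 160.0.0.0: no
  /0 0.0.0.0: MATCH
Selected: next-hop 114.113.16.123 via eth2 (matched /18)


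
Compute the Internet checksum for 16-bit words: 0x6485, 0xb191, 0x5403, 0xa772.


Sum all words (with carry folding):
+ 0x6485 = 0x6485
+ 0xb191 = 0x1617
+ 0x5403 = 0x6a1a
+ 0xa772 = 0x118d
One's complement: ~0x118d
Checksum = 0xee72


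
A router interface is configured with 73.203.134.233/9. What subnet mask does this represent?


/9 means 9 network bits, 23 host bits
Binary: 11111111100000000000000000000000
Mask: 255.128.0.0


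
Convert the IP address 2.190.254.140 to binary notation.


2 = 00000010
190 = 10111110
254 = 11111110
140 = 10001100
Binary: 00000010.10111110.11111110.10001100


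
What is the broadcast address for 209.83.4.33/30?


Network: 209.83.4.32/30
Host bits = 2
Set all host bits to 1:
Broadcast: 209.83.4.35


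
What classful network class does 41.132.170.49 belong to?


First octet: 41
Binary: 00101001
0xxxxxxx -> Class A (1-126)
Class A, default mask 255.0.0.0 (/8)


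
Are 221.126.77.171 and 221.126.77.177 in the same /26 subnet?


Mask: 255.255.255.192
221.126.77.171 AND mask = 221.126.77.128
221.126.77.177 AND mask = 221.126.77.128
Yes, same subnet (221.126.77.128)


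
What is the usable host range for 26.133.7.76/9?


Network: 26.128.0.0
Broadcast: 26.255.255.255
First usable = network + 1
Last usable = broadcast - 1
Range: 26.128.0.1 to 26.255.255.254


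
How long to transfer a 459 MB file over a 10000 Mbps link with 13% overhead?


Effective throughput = 10000 * (1 - 13/100) = 8700 Mbps
File size in Mb = 459 * 8 = 3672 Mb
Time = 3672 / 8700
Time = 0.4221 seconds


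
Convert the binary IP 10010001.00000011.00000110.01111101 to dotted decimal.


10010001 = 145
00000011 = 3
00000110 = 6
01111101 = 125
IP: 145.3.6.125


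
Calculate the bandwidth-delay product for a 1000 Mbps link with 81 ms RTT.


BDP = bandwidth * RTT
= 1000 Mbps * 81 ms
= 1000 * 1e6 * 81 / 1000 bits
= 81000000 bits
= 10125000 bytes
= 9887.6953 KB
BDP = 81000000 bits (10125000 bytes)


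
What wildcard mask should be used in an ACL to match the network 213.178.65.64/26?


Subnet mask: 255.255.255.192
Wildcard = 255.255.255.255 - subnet mask
255 - 255 = 0
255 - 255 = 0
255 - 255 = 0
255 - 192 = 63
Wildcard: 0.0.0.63


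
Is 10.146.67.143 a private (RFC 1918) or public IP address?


RFC 1918 private ranges:
  10.0.0.0/8 (10.0.0.0 - 10.255.255.255)
  172.16.0.0/12 (172.16.0.0 - 172.31.255.255)
  192.168.0.0/16 (192.168.0.0 - 192.168.255.255)
Private (in 10.0.0.0/8)


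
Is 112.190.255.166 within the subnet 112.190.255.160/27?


Subnet network: 112.190.255.160
Test IP AND mask: 112.190.255.160
Yes, 112.190.255.166 is in 112.190.255.160/27


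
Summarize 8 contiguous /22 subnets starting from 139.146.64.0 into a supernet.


Original prefix: /22
Number of subnets: 8 = 2^3
New prefix = 22 - 3 = 19
Supernet: 139.146.64.0/19


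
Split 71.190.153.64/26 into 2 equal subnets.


New prefix = 26 + 1 = 27
Each subnet has 32 addresses
  71.190.153.64/27
  71.190.153.96/27
Subnets: 71.190.153.64/27, 71.190.153.96/27


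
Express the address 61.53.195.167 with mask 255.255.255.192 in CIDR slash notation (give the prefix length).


Binary: 11111111.11111111.11111111.11000000
Count leading 1s
Prefix: /26


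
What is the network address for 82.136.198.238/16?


IP:   01010010.10001000.11000110.11101110
Mask: 11111111.11111111.00000000.00000000
AND operation:
Net:  01010010.10001000.00000000.00000000
Network: 82.136.0.0/16


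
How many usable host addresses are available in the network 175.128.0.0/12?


Host bits = 32 - 12 = 20
Total addresses = 2^20 = 1048576
Usable = total - 2 (network and broadcast)
Usable hosts: 1048574


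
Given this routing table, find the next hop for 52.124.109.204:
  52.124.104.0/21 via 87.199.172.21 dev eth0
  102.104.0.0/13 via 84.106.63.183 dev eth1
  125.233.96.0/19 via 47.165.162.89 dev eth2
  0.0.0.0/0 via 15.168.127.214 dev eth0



Longest prefix match for 52.124.109.204:
  /21 52.124.104.0: MATCH
  /13 102.104.0.0: no
  /19 125.233.96.0: no
  /0 0.0.0.0: MATCH
Selected: next-hop 87.199.172.21 via eth0 (matched /21)


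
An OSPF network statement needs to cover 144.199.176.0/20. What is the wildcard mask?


Subnet mask: 255.255.240.0
Wildcard = 255.255.255.255 - subnet mask
255 - 255 = 0
255 - 255 = 0
255 - 240 = 15
255 - 0 = 255
Wildcard: 0.0.15.255


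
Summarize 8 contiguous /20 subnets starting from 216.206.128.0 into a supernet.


Original prefix: /20
Number of subnets: 8 = 2^3
New prefix = 20 - 3 = 17
Supernet: 216.206.128.0/17


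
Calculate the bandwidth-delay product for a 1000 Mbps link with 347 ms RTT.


BDP = bandwidth * RTT
= 1000 Mbps * 347 ms
= 1000 * 1e6 * 347 / 1000 bits
= 347000000 bits
= 43375000 bytes
= 42358.3984 KB
BDP = 347000000 bits (43375000 bytes)


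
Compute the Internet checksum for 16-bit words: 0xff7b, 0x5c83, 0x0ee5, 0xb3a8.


Sum all words (with carry folding):
+ 0xff7b = 0xff7b
+ 0x5c83 = 0x5bff
+ 0x0ee5 = 0x6ae4
+ 0xb3a8 = 0x1e8d
One's complement: ~0x1e8d
Checksum = 0xe172


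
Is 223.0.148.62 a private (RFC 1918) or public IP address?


RFC 1918 private ranges:
  10.0.0.0/8 (10.0.0.0 - 10.255.255.255)
  172.16.0.0/12 (172.16.0.0 - 172.31.255.255)
  192.168.0.0/16 (192.168.0.0 - 192.168.255.255)
Public (not in any RFC 1918 range)


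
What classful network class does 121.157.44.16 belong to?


First octet: 121
Binary: 01111001
0xxxxxxx -> Class A (1-126)
Class A, default mask 255.0.0.0 (/8)


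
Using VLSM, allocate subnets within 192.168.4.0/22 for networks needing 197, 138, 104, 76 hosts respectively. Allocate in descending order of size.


197 hosts -> /24 (254 usable): 192.168.4.0/24
138 hosts -> /24 (254 usable): 192.168.5.0/24
104 hosts -> /25 (126 usable): 192.168.6.0/25
76 hosts -> /25 (126 usable): 192.168.6.128/25
Allocation: 192.168.4.0/24 (197 hosts, 254 usable); 192.168.5.0/24 (138 hosts, 254 usable); 192.168.6.0/25 (104 hosts, 126 usable); 192.168.6.128/25 (76 hosts, 126 usable)


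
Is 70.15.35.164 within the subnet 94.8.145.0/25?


Subnet network: 94.8.145.0
Test IP AND mask: 70.15.35.128
No, 70.15.35.164 is not in 94.8.145.0/25


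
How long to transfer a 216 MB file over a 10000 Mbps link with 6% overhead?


Effective throughput = 10000 * (1 - 6/100) = 9400 Mbps
File size in Mb = 216 * 8 = 1728 Mb
Time = 1728 / 9400
Time = 0.1838 seconds


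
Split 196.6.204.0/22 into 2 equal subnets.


New prefix = 22 + 1 = 23
Each subnet has 512 addresses
  196.6.204.0/23
  196.6.206.0/23
Subnets: 196.6.204.0/23, 196.6.206.0/23


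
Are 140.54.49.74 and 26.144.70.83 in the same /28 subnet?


Mask: 255.255.255.240
140.54.49.74 AND mask = 140.54.49.64
26.144.70.83 AND mask = 26.144.70.80
No, different subnets (140.54.49.64 vs 26.144.70.80)


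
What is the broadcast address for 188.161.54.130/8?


Network: 188.0.0.0/8
Host bits = 24
Set all host bits to 1:
Broadcast: 188.255.255.255


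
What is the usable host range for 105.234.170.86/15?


Network: 105.234.0.0
Broadcast: 105.235.255.255
First usable = network + 1
Last usable = broadcast - 1
Range: 105.234.0.1 to 105.235.255.254


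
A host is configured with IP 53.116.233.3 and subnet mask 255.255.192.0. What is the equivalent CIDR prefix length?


Binary: 11111111.11111111.11000000.00000000
Count leading 1s
Prefix: /18


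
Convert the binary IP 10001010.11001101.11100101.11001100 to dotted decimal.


10001010 = 138
11001101 = 205
11100101 = 229
11001100 = 204
IP: 138.205.229.204


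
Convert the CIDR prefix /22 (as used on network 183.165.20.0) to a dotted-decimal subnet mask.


/22 means 22 network bits, 10 host bits
Binary: 11111111111111111111110000000000
Mask: 255.255.252.0


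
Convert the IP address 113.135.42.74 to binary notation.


113 = 01110001
135 = 10000111
42 = 00101010
74 = 01001010
Binary: 01110001.10000111.00101010.01001010


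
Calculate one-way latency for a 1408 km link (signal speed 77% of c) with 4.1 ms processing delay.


Speed = 0.77 * 3e5 km/s = 231000 km/s
Propagation delay = 1408 / 231000 = 0.0061 s = 6.0952 ms
Processing delay = 4.1 ms
Total one-way latency = 10.1952 ms


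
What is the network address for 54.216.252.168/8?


IP:   00110110.11011000.11111100.10101000
Mask: 11111111.00000000.00000000.00000000
AND operation:
Net:  00110110.00000000.00000000.00000000
Network: 54.0.0.0/8


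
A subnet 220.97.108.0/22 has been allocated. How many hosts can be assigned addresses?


Host bits = 32 - 22 = 10
Total addresses = 2^10 = 1024
Usable = total - 2 (network and broadcast)
Usable hosts: 1022


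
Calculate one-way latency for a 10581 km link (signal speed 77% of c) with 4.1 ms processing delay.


Speed = 0.77 * 3e5 km/s = 231000 km/s
Propagation delay = 10581 / 231000 = 0.0458 s = 45.8052 ms
Processing delay = 4.1 ms
Total one-way latency = 49.9052 ms


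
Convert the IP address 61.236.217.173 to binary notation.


61 = 00111101
236 = 11101100
217 = 11011001
173 = 10101101
Binary: 00111101.11101100.11011001.10101101


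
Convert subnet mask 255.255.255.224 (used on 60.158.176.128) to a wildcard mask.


Subnet mask: 255.255.255.224
Wildcard = 255.255.255.255 - subnet mask
255 - 255 = 0
255 - 255 = 0
255 - 255 = 0
255 - 224 = 31
Wildcard: 0.0.0.31


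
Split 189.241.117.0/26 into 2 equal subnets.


New prefix = 26 + 1 = 27
Each subnet has 32 addresses
  189.241.117.0/27
  189.241.117.32/27
Subnets: 189.241.117.0/27, 189.241.117.32/27


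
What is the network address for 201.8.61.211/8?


IP:   11001001.00001000.00111101.11010011
Mask: 11111111.00000000.00000000.00000000
AND operation:
Net:  11001001.00000000.00000000.00000000
Network: 201.0.0.0/8


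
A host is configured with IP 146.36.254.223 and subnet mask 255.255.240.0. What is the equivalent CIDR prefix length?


Binary: 11111111.11111111.11110000.00000000
Count leading 1s
Prefix: /20


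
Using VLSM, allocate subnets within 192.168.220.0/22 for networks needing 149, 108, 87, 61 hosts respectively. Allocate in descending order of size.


149 hosts -> /24 (254 usable): 192.168.220.0/24
108 hosts -> /25 (126 usable): 192.168.221.0/25
87 hosts -> /25 (126 usable): 192.168.221.128/25
61 hosts -> /26 (62 usable): 192.168.222.0/26
Allocation: 192.168.220.0/24 (149 hosts, 254 usable); 192.168.221.0/25 (108 hosts, 126 usable); 192.168.221.128/25 (87 hosts, 126 usable); 192.168.222.0/26 (61 hosts, 62 usable)


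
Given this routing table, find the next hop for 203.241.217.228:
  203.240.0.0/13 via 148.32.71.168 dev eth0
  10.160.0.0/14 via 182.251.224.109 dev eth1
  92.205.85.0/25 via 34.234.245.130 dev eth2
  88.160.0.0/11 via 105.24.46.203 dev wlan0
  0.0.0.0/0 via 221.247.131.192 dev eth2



Longest prefix match for 203.241.217.228:
  /13 203.240.0.0: MATCH
  /14 10.160.0.0: no
  /25 92.205.85.0: no
  /11 88.160.0.0: no
  /0 0.0.0.0: MATCH
Selected: next-hop 148.32.71.168 via eth0 (matched /13)


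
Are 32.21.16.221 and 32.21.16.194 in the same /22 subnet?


Mask: 255.255.252.0
32.21.16.221 AND mask = 32.21.16.0
32.21.16.194 AND mask = 32.21.16.0
Yes, same subnet (32.21.16.0)


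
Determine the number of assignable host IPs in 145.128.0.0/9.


Host bits = 32 - 9 = 23
Total addresses = 2^23 = 8388608
Usable = total - 2 (network and broadcast)
Usable hosts: 8388606


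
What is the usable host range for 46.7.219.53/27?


Network: 46.7.219.32
Broadcast: 46.7.219.63
First usable = network + 1
Last usable = broadcast - 1
Range: 46.7.219.33 to 46.7.219.62


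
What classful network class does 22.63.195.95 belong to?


First octet: 22
Binary: 00010110
0xxxxxxx -> Class A (1-126)
Class A, default mask 255.0.0.0 (/8)


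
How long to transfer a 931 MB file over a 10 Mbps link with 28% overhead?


Effective throughput = 10 * (1 - 28/100) = 7.2 Mbps
File size in Mb = 931 * 8 = 7448 Mb
Time = 7448 / 7.2
Time = 1034.4444 seconds


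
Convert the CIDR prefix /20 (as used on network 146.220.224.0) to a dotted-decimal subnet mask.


/20 means 20 network bits, 12 host bits
Binary: 11111111111111111111000000000000
Mask: 255.255.240.0


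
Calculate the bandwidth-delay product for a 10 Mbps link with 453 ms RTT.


BDP = bandwidth * RTT
= 10 Mbps * 453 ms
= 10 * 1e6 * 453 / 1000 bits
= 4530000 bits
= 566250 bytes
= 552.9785 KB
BDP = 4530000 bits (566250 bytes)


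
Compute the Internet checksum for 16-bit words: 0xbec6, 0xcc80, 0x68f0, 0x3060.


Sum all words (with carry folding):
+ 0xbec6 = 0xbec6
+ 0xcc80 = 0x8b47
+ 0x68f0 = 0xf437
+ 0x3060 = 0x2498
One's complement: ~0x2498
Checksum = 0xdb67


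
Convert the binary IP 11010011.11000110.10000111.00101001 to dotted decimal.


11010011 = 211
11000110 = 198
10000111 = 135
00101001 = 41
IP: 211.198.135.41


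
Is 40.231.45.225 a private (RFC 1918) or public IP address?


RFC 1918 private ranges:
  10.0.0.0/8 (10.0.0.0 - 10.255.255.255)
  172.16.0.0/12 (172.16.0.0 - 172.31.255.255)
  192.168.0.0/16 (192.168.0.0 - 192.168.255.255)
Public (not in any RFC 1918 range)


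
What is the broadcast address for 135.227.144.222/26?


Network: 135.227.144.192/26
Host bits = 6
Set all host bits to 1:
Broadcast: 135.227.144.255


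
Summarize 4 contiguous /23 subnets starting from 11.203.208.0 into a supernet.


Original prefix: /23
Number of subnets: 4 = 2^2
New prefix = 23 - 2 = 21
Supernet: 11.203.208.0/21


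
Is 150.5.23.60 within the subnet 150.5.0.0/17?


Subnet network: 150.5.0.0
Test IP AND mask: 150.5.0.0
Yes, 150.5.23.60 is in 150.5.0.0/17


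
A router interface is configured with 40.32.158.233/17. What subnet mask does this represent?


/17 means 17 network bits, 15 host bits
Binary: 11111111111111111000000000000000
Mask: 255.255.128.0


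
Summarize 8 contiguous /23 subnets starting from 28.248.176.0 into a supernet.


Original prefix: /23
Number of subnets: 8 = 2^3
New prefix = 23 - 3 = 20
Supernet: 28.248.176.0/20


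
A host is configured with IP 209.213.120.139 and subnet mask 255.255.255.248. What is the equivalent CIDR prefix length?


Binary: 11111111.11111111.11111111.11111000
Count leading 1s
Prefix: /29


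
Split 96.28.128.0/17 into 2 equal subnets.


New prefix = 17 + 1 = 18
Each subnet has 16384 addresses
  96.28.128.0/18
  96.28.192.0/18
Subnets: 96.28.128.0/18, 96.28.192.0/18


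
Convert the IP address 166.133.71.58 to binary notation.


166 = 10100110
133 = 10000101
71 = 01000111
58 = 00111010
Binary: 10100110.10000101.01000111.00111010


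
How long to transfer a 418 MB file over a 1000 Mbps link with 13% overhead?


Effective throughput = 1000 * (1 - 13/100) = 870 Mbps
File size in Mb = 418 * 8 = 3344 Mb
Time = 3344 / 870
Time = 3.8437 seconds


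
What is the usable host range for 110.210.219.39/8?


Network: 110.0.0.0
Broadcast: 110.255.255.255
First usable = network + 1
Last usable = broadcast - 1
Range: 110.0.0.1 to 110.255.255.254


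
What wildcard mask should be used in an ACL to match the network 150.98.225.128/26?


Subnet mask: 255.255.255.192
Wildcard = 255.255.255.255 - subnet mask
255 - 255 = 0
255 - 255 = 0
255 - 255 = 0
255 - 192 = 63
Wildcard: 0.0.0.63


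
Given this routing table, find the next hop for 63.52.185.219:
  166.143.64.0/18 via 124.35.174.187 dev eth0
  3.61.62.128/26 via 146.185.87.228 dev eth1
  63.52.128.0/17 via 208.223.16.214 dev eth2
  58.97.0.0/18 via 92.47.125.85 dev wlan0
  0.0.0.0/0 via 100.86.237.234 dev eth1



Longest prefix match for 63.52.185.219:
  /18 166.143.64.0: no
  /26 3.61.62.128: no
  /17 63.52.128.0: MATCH
  /18 58.97.0.0: no
  /0 0.0.0.0: MATCH
Selected: next-hop 208.223.16.214 via eth2 (matched /17)


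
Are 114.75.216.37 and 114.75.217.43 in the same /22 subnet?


Mask: 255.255.252.0
114.75.216.37 AND mask = 114.75.216.0
114.75.217.43 AND mask = 114.75.216.0
Yes, same subnet (114.75.216.0)


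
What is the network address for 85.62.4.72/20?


IP:   01010101.00111110.00000100.01001000
Mask: 11111111.11111111.11110000.00000000
AND operation:
Net:  01010101.00111110.00000000.00000000
Network: 85.62.0.0/20


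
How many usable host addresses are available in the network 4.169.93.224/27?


Host bits = 32 - 27 = 5
Total addresses = 2^5 = 32
Usable = total - 2 (network and broadcast)
Usable hosts: 30


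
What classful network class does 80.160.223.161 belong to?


First octet: 80
Binary: 01010000
0xxxxxxx -> Class A (1-126)
Class A, default mask 255.0.0.0 (/8)


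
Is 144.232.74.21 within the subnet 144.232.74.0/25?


Subnet network: 144.232.74.0
Test IP AND mask: 144.232.74.0
Yes, 144.232.74.21 is in 144.232.74.0/25


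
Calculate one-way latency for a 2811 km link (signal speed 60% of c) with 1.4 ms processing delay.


Speed = 0.6 * 3e5 km/s = 180000 km/s
Propagation delay = 2811 / 180000 = 0.0156 s = 15.6167 ms
Processing delay = 1.4 ms
Total one-way latency = 17.0167 ms


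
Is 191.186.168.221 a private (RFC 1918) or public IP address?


RFC 1918 private ranges:
  10.0.0.0/8 (10.0.0.0 - 10.255.255.255)
  172.16.0.0/12 (172.16.0.0 - 172.31.255.255)
  192.168.0.0/16 (192.168.0.0 - 192.168.255.255)
Public (not in any RFC 1918 range)


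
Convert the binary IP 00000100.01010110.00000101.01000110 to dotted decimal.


00000100 = 4
01010110 = 86
00000101 = 5
01000110 = 70
IP: 4.86.5.70


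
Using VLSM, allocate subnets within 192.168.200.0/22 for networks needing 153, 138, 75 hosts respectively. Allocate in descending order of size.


153 hosts -> /24 (254 usable): 192.168.200.0/24
138 hosts -> /24 (254 usable): 192.168.201.0/24
75 hosts -> /25 (126 usable): 192.168.202.0/25
Allocation: 192.168.200.0/24 (153 hosts, 254 usable); 192.168.201.0/24 (138 hosts, 254 usable); 192.168.202.0/25 (75 hosts, 126 usable)


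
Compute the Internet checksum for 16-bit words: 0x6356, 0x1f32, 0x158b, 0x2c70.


Sum all words (with carry folding):
+ 0x6356 = 0x6356
+ 0x1f32 = 0x8288
+ 0x158b = 0x9813
+ 0x2c70 = 0xc483
One's complement: ~0xc483
Checksum = 0x3b7c


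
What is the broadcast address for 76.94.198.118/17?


Network: 76.94.128.0/17
Host bits = 15
Set all host bits to 1:
Broadcast: 76.94.255.255


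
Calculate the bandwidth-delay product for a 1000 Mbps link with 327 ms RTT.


BDP = bandwidth * RTT
= 1000 Mbps * 327 ms
= 1000 * 1e6 * 327 / 1000 bits
= 327000000 bits
= 40875000 bytes
= 39916.9922 KB
BDP = 327000000 bits (40875000 bytes)


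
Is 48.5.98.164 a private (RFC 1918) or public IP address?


RFC 1918 private ranges:
  10.0.0.0/8 (10.0.0.0 - 10.255.255.255)
  172.16.0.0/12 (172.16.0.0 - 172.31.255.255)
  192.168.0.0/16 (192.168.0.0 - 192.168.255.255)
Public (not in any RFC 1918 range)


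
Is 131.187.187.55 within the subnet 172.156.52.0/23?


Subnet network: 172.156.52.0
Test IP AND mask: 131.187.186.0
No, 131.187.187.55 is not in 172.156.52.0/23


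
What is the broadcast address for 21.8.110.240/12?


Network: 21.0.0.0/12
Host bits = 20
Set all host bits to 1:
Broadcast: 21.15.255.255


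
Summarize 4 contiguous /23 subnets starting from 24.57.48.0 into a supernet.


Original prefix: /23
Number of subnets: 4 = 2^2
New prefix = 23 - 2 = 21
Supernet: 24.57.48.0/21


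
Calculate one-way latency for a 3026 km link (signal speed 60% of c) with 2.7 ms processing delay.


Speed = 0.6 * 3e5 km/s = 180000 km/s
Propagation delay = 3026 / 180000 = 0.0168 s = 16.8111 ms
Processing delay = 2.7 ms
Total one-way latency = 19.5111 ms


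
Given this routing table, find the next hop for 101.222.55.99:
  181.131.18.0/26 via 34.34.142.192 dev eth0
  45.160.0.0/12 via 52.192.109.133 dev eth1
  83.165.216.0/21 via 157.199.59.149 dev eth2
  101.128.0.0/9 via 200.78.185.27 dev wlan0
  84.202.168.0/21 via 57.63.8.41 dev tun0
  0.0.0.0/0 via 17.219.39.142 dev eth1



Longest prefix match for 101.222.55.99:
  /26 181.131.18.0: no
  /12 45.160.0.0: no
  /21 83.165.216.0: no
  /9 101.128.0.0: MATCH
  /21 84.202.168.0: no
  /0 0.0.0.0: MATCH
Selected: next-hop 200.78.185.27 via wlan0 (matched /9)


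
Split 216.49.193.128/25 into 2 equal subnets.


New prefix = 25 + 1 = 26
Each subnet has 64 addresses
  216.49.193.128/26
  216.49.193.192/26
Subnets: 216.49.193.128/26, 216.49.193.192/26


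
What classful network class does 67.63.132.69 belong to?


First octet: 67
Binary: 01000011
0xxxxxxx -> Class A (1-126)
Class A, default mask 255.0.0.0 (/8)


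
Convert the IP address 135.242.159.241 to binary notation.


135 = 10000111
242 = 11110010
159 = 10011111
241 = 11110001
Binary: 10000111.11110010.10011111.11110001


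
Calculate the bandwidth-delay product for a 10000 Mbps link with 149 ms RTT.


BDP = bandwidth * RTT
= 10000 Mbps * 149 ms
= 10000 * 1e6 * 149 / 1000 bits
= 1490000000 bits
= 186250000 bytes
= 181884.7656 KB
BDP = 1490000000 bits (186250000 bytes)


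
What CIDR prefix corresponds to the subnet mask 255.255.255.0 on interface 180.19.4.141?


Binary: 11111111.11111111.11111111.00000000
Count leading 1s
Prefix: /24


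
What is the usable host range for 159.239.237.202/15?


Network: 159.238.0.0
Broadcast: 159.239.255.255
First usable = network + 1
Last usable = broadcast - 1
Range: 159.238.0.1 to 159.239.255.254


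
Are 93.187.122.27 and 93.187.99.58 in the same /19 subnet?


Mask: 255.255.224.0
93.187.122.27 AND mask = 93.187.96.0
93.187.99.58 AND mask = 93.187.96.0
Yes, same subnet (93.187.96.0)


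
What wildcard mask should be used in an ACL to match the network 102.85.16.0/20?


Subnet mask: 255.255.240.0
Wildcard = 255.255.255.255 - subnet mask
255 - 255 = 0
255 - 255 = 0
255 - 240 = 15
255 - 0 = 255
Wildcard: 0.0.15.255


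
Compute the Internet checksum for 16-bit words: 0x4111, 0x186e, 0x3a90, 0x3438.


Sum all words (with carry folding):
+ 0x4111 = 0x4111
+ 0x186e = 0x597f
+ 0x3a90 = 0x940f
+ 0x3438 = 0xc847
One's complement: ~0xc847
Checksum = 0x37b8


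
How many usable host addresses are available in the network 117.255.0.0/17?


Host bits = 32 - 17 = 15
Total addresses = 2^15 = 32768
Usable = total - 2 (network and broadcast)
Usable hosts: 32766


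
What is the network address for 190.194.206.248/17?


IP:   10111110.11000010.11001110.11111000
Mask: 11111111.11111111.10000000.00000000
AND operation:
Net:  10111110.11000010.10000000.00000000
Network: 190.194.128.0/17


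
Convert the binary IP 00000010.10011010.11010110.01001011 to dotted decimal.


00000010 = 2
10011010 = 154
11010110 = 214
01001011 = 75
IP: 2.154.214.75


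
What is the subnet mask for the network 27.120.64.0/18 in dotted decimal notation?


/18 means 18 network bits, 14 host bits
Binary: 11111111111111111100000000000000
Mask: 255.255.192.0


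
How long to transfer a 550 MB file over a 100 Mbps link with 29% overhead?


Effective throughput = 100 * (1 - 29/100) = 71 Mbps
File size in Mb = 550 * 8 = 4400 Mb
Time = 4400 / 71
Time = 61.9718 seconds


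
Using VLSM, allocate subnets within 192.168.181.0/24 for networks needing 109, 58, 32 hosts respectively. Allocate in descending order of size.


109 hosts -> /25 (126 usable): 192.168.181.0/25
58 hosts -> /26 (62 usable): 192.168.181.128/26
32 hosts -> /26 (62 usable): 192.168.181.192/26
Allocation: 192.168.181.0/25 (109 hosts, 126 usable); 192.168.181.128/26 (58 hosts, 62 usable); 192.168.181.192/26 (32 hosts, 62 usable)


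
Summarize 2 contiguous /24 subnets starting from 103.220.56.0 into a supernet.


Original prefix: /24
Number of subnets: 2 = 2^1
New prefix = 24 - 1 = 23
Supernet: 103.220.56.0/23
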